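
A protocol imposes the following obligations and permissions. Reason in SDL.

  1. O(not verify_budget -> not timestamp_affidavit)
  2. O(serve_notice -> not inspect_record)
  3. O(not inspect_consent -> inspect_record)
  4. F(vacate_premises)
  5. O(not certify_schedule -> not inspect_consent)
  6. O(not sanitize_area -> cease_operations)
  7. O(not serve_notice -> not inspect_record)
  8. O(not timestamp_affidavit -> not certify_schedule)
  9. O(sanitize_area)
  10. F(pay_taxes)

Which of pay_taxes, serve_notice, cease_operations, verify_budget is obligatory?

verify_budget

Premises 7 and 2 are O(not serve_notice -> not inspect_record) and O(serve_notice -> not inspect_record); every ideal world satisfies not serve_notice or serve_notice, so in either case not inspect_record holds — hence O(not inspect_record).
Premise 3 is O(not inspect_consent -> inspect_record); contrapositively O(not inspect_record -> inspect_consent). Since O(not inspect_record) holds, K gives O(inspect_consent).
Premise 5 is O(not certify_schedule -> not inspect_consent); contrapositively O(inspect_consent -> certify_schedule). Since O(inspect_consent) holds, K gives O(certify_schedule).
The contrapositive of premise 8 (O(not timestamp_affidavit -> not certify_schedule)) is O(certify_schedule -> timestamp_affidavit), and O(certify_schedule) is already established, so O(timestamp_affidavit).
Premise 1 is O(not verify_budget -> not timestamp_affidavit); contrapositively O(timestamp_affidavit -> verify_budget). Since O(timestamp_affidavit) holds, K gives O(verify_budget).
So O(verify_budget) holds — verify_budget is obligatory. None of the other listed options is made obligatory by any chain of premises.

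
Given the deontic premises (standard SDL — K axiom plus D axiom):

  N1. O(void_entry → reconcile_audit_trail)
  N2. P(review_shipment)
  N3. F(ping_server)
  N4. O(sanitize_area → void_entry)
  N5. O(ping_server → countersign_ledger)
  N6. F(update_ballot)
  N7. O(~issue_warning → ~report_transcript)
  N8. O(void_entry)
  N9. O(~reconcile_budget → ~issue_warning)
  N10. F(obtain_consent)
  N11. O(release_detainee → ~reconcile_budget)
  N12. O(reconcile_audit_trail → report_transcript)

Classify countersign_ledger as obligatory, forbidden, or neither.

Neither

Premise 5 is O(ping_server → countersign_ledger), but O(ping_server) is not derivable from the premises, so it does not yield O(countersign_ledger).
No premise or chain of K-axiom applications forces O(countersign_ledger), and none forces O(~countersign_ledger). So countersign_ledger is neither obligatory nor forbidden under these norms.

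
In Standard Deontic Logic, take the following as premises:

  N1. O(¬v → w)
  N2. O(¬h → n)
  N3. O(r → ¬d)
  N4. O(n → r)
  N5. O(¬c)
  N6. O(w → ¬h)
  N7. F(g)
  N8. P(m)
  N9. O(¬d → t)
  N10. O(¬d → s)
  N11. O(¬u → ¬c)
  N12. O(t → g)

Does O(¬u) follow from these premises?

Premise 11 is O(¬u → ¬c); even if O(¬c) held, inferring O(¬u) would be affirming the consequent — invalid.
No other premise forces O(¬u). An ideal world satisfying every premise can still have ¬u false, so O(¬u) is not derivable.

No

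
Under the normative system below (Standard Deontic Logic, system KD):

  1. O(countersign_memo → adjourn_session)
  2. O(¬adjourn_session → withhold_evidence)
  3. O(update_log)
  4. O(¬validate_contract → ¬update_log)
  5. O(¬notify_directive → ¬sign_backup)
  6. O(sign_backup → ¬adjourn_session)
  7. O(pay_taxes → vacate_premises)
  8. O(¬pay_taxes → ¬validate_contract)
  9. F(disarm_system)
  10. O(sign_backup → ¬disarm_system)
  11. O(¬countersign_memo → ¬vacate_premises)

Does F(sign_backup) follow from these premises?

Yes

Premise 3 gives O(update_log).
Premise 4, O(¬validate_contract → ¬update_log), contraposes to O(update_log → validate_contract); with O(update_log) we get O(validate_contract).
Premise 8, O(¬pay_taxes → ¬validate_contract), contraposes to O(validate_contract → pay_taxes); with O(validate_contract) we get O(pay_taxes).
Applying K to premise 7 (O(pay_taxes → vacate_premises)) and O(pay_taxes) yields O(vacate_premises).
Premise 11, O(¬countersign_memo → ¬vacate_premises), contraposes to O(vacate_premises → countersign_memo); with O(vacate_premises) we get O(countersign_memo).
With premise 1, O(countersign_memo → adjourn_session), the K-axiom yields O(adjourn_session).
Premise 6, O(sign_backup → ¬adjourn_session), contraposes to O(adjourn_session → ¬sign_backup); with O(adjourn_session) we get O(¬sign_backup).
Premises 2, 5, 9, 10 do not contribute to this derivation.
So O(¬sign_backup) holds, i.e. F(sign_backup). The claim follows.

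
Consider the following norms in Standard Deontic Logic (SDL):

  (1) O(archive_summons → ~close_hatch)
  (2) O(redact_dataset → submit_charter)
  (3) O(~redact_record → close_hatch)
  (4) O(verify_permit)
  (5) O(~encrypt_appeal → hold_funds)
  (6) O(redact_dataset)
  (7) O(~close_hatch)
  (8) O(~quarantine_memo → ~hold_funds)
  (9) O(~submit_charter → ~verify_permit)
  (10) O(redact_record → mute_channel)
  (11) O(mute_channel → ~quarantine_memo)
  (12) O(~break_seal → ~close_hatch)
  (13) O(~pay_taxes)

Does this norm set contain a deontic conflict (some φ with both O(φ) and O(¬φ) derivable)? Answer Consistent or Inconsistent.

Consistent

Premise 9 is O(~submit_charter → ~verify_permit), but O(~submit_charter) is not derivable from the premises, so it does not yield O(~verify_permit).
So O(~verify_permit) is not derivable, and the apparent clash with O(verify_permit) does not arise.
A world satisfying every obligation exists (e.g. archive_summons=false, break_seal=false, close_hatch=false, encrypt_appeal=true, hold_funds=false, mute_channel=true, pay_taxes=false, quarantine_memo=false, redact_dataset=true, redact_record=true, submit_charter=true, verify_permit=true); no atom is both obligatory and forbidden, so the set is consistent.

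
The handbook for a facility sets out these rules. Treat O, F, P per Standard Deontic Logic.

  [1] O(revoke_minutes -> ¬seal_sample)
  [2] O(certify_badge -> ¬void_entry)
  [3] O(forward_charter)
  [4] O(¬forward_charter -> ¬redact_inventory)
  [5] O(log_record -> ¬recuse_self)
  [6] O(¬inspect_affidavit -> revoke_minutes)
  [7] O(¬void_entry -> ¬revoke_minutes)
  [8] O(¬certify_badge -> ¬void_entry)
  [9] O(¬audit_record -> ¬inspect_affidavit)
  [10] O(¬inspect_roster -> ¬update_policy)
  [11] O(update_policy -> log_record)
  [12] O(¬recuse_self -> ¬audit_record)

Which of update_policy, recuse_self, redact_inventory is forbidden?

update_policy

Premises 2 and 8 cover both cases: O(certify_badge -> ¬void_entry) and O(¬certify_badge -> ¬void_entry). Since certify_badge ∨ ¬certify_badge is a tautology, O(¬void_entry) follows.
Premise 7 is O(¬void_entry -> ¬revoke_minutes); since O(¬void_entry), deontic closure gives O(¬revoke_minutes).
The contrapositive of premise 6 (O(¬inspect_affidavit -> revoke_minutes)) is O(¬revoke_minutes -> inspect_affidavit), and O(¬revoke_minutes) is already established, so O(inspect_affidavit).
Premise 9 is O(¬audit_record -> ¬inspect_affidavit); contrapositively O(inspect_affidavit -> audit_record). Since O(inspect_affidavit) holds, K gives O(audit_record).
Premise 12 is O(¬recuse_self -> ¬audit_record); contrapositively O(audit_record -> recuse_self). Since O(audit_record) holds, K gives O(recuse_self).
Premise 5, O(log_record -> ¬recuse_self), contraposes to O(recuse_self -> ¬log_record); with O(recuse_self) we get O(¬log_record).
Premise 11, O(update_policy -> log_record), contraposes to O(¬log_record -> ¬update_policy); with O(¬log_record) we get O(¬update_policy).
So O(¬update_policy) holds, i.e. update_policy is forbidden. None of the other listed options is forbidden under the premises.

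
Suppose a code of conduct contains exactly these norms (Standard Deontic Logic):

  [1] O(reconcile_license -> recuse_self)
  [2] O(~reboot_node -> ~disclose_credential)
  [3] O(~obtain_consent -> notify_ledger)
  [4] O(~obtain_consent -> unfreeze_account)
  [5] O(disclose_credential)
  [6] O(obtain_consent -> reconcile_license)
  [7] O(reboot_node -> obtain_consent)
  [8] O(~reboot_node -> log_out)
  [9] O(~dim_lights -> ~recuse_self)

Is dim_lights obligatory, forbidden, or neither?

Premise 5 gives O(disclose_credential).
The contrapositive of premise 2 (O(~reboot_node -> ~disclose_credential)) is O(disclose_credential -> reboot_node), and O(disclose_credential) is already established, so O(reboot_node).
From O(reboot_node) and premise 7, O(reboot_node -> obtain_consent), we obtain O(obtain_consent).
From O(obtain_consent) and premise 6, O(obtain_consent -> reconcile_license), we obtain O(reconcile_license).
Applying K to premise 1 (O(reconcile_license -> recuse_self)) and O(reconcile_license) yields O(recuse_self).
The contrapositive of premise 9 (O(~dim_lights -> ~recuse_self)) is O(recuse_self -> dim_lights), and O(recuse_self) is already established, so O(dim_lights).
Premises 3, 4, 8 do not contribute to this derivation.
Hence dim_lights is obligatory.

Obligatory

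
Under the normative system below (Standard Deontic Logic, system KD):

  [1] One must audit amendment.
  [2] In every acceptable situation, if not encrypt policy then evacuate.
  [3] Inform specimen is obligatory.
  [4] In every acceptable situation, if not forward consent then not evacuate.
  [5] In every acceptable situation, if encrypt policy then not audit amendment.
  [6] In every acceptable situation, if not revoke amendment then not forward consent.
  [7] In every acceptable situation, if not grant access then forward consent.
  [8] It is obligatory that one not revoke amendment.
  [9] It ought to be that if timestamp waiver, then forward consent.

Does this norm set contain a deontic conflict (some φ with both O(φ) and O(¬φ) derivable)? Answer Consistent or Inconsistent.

Inconsistent

Premise 1 states O(audit_amendment) outright.
Premise 5, O(encrypt_policy → ¬audit_amendment), contraposes to O(audit_amendment → ¬encrypt_policy); with O(audit_amendment) we get O(¬encrypt_policy).
Applying K to premise 2 (O(¬encrypt_policy → evacuate)) and O(¬encrypt_policy) yields O(evacuate).
The contrapositive of premise 4 (O(¬forward_consent → ¬evacuate)) is O(evacuate → forward_consent), and O(evacuate) is already established, so O(forward_consent).
Premise 6, O(¬revoke_amendment → ¬forward_consent), contraposes to O(forward_consent → revoke_amendment); with O(forward_consent) we get O(revoke_amendment).
But premise 8 directly asserts O(¬revoke_amendment).
We now have both O(revoke_amendment) and O(¬revoke_amendment) — revoke_amendment is simultaneously obligatory and forbidden, violating the D-axiom.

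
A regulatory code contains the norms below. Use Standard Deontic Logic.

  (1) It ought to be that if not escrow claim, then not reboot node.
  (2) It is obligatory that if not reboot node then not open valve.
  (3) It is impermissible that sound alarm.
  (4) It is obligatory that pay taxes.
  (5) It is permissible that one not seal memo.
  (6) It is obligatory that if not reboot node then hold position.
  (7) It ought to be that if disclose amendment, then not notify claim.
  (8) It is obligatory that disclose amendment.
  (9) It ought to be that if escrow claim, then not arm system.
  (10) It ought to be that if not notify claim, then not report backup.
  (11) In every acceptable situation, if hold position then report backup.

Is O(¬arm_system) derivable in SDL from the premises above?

Yes

Premise 8 gives O(disclose_amendment).
Premise 7 is O(disclose_amendment → ¬notify_claim); since O(disclose_amendment), deontic closure gives O(¬notify_claim).
Applying K to premise 10 (O(¬notify_claim → ¬report_backup)) and O(¬notify_claim) yields O(¬report_backup).
Premise 11, O(hold_position → report_backup), contraposes to O(¬report_backup → ¬hold_position); with O(¬report_backup) we get O(¬hold_position).
Premise 6, O(¬reboot_node → hold_position), contraposes to O(¬hold_position → reboot_node); with O(¬hold_position) we get O(reboot_node).
Premise 1, O(¬escrow_claim → ¬reboot_node), contraposes to O(reboot_node → escrow_claim); with O(reboot_node) we get O(escrow_claim).
Applying K to premise 9 (O(escrow_claim → ¬arm_system)) and O(escrow_claim) yields O(¬arm_system).
Premises 2, 3, 4, 5 do not contribute to this derivation.
So O(¬arm_system) follows.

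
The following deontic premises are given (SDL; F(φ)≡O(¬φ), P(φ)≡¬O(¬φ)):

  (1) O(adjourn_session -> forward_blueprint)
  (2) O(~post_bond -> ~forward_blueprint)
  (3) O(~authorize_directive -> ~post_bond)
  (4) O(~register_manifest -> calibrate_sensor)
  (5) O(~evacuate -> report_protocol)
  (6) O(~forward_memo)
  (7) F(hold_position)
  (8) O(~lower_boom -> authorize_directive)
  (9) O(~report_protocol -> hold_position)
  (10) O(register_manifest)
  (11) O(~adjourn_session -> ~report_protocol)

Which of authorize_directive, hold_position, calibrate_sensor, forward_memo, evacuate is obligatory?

authorize_directive

F(hold_position) at premise 7 means O(~hold_position).
The contrapositive of premise 9 (O(~report_protocol -> hold_position)) is O(~hold_position -> report_protocol), and O(~hold_position) is already established, so O(report_protocol).
The contrapositive of premise 11 (O(~adjourn_session -> ~report_protocol)) is O(report_protocol -> adjourn_session), and O(report_protocol) is already established, so O(adjourn_session).
Premise 1 is O(adjourn_session -> forward_blueprint); since O(adjourn_session), deontic closure gives O(forward_blueprint).
The contrapositive of premise 2 (O(~post_bond -> ~forward_blueprint)) is O(forward_blueprint -> post_bond), and O(forward_blueprint) is already established, so O(post_bond).
Premise 3 is O(~authorize_directive -> ~post_bond); contrapositively O(post_bond -> authorize_directive). Since O(post_bond) holds, K gives O(authorize_directive).
So O(authorize_directive) holds — authorize_directive is obligatory. None of the other listed options is made obligatory by any chain of premises.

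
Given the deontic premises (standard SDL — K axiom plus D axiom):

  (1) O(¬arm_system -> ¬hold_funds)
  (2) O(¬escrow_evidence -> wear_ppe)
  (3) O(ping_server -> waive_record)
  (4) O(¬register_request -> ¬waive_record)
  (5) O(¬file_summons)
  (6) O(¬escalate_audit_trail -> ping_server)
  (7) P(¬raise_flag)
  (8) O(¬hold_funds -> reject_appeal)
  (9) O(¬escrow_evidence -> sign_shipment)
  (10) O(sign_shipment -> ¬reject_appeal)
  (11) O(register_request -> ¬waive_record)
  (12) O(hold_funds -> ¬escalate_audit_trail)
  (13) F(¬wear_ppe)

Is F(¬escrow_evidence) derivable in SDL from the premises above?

By case analysis on ¬register_request: premise 4 gives O(¬register_request -> ¬waive_record) and premise 11 gives O(register_request -> ¬waive_record), so O(¬waive_record) either way.
Premise 3, O(ping_server -> waive_record), contraposes to O(¬waive_record -> ¬ping_server); with O(¬waive_record) we get O(¬ping_server).
Premise 6, O(¬escalate_audit_trail -> ping_server), contraposes to O(¬ping_server -> escalate_audit_trail); with O(¬ping_server) we get O(escalate_audit_trail).
Premise 12, O(hold_funds -> ¬escalate_audit_trail), contraposes to O(escalate_audit_trail -> ¬hold_funds); with O(escalate_audit_trail) we get O(¬hold_funds).
Applying K to premise 8 (O(¬hold_funds -> reject_appeal)) and O(¬hold_funds) yields O(reject_appeal).
The contrapositive of premise 10 (O(sign_shipment -> ¬reject_appeal)) is O(reject_appeal -> ¬sign_shipment), and O(reject_appeal) is already established, so O(¬sign_shipment).
Premise 9 is O(¬escrow_evidence -> sign_shipment); contrapositively O(¬sign_shipment -> escrow_evidence). Since O(¬sign_shipment) holds, K gives O(escrow_evidence).
Premises 1, 2, 5, 7, 13 do not contribute to this derivation.
So O(escrow_evidence) holds, i.e. F(¬escrow_evidence). The claim follows.

Yes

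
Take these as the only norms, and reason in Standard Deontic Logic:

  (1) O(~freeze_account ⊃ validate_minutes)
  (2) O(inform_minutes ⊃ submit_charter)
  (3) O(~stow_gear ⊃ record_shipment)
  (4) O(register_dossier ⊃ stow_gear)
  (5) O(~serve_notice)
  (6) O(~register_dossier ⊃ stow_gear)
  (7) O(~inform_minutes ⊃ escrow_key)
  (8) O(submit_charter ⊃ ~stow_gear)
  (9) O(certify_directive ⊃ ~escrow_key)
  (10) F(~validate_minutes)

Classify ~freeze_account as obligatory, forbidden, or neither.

Neither

Premise 1 is O(~freeze_account ⊃ validate_minutes); even if O(validate_minutes) held, inferring O(~freeze_account) would be affirming the consequent — invalid.
No premise or chain of K-axiom applications forces O(~freeze_account), and none forces O(freeze_account). So ~freeze_account is neither obligatory nor forbidden under these norms.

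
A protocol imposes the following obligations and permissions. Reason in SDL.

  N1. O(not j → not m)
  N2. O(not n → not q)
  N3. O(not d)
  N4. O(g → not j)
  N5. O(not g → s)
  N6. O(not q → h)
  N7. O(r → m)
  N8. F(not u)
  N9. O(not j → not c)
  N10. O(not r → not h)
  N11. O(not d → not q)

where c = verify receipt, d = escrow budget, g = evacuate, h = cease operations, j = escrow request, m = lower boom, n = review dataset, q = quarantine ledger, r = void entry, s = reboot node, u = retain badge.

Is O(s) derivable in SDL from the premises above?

From premise 3 we have O(not d).
Applying K to premise 11 (O(not d → not q)) and O(not d) yields O(not q).
Premise 6 is O(not q → h); since O(not q), deontic closure gives O(h).
The contrapositive of premise 10 (O(not r → not h)) is O(h → r), and O(h) is already established, so O(r).
With premise 7, O(r → m), the K-axiom yields O(m).
The contrapositive of premise 1 (O(not j → not m)) is O(m → j), and O(m) is already established, so O(j).
Premise 4 is O(g → not j); contrapositively O(j → not g). Since O(j) holds, K gives O(not g).
From O(not g) and premise 5, O(not g → s), we obtain O(s).
Premises 2, 8, 9 do not contribute to this derivation.
So O(s) follows.

Yes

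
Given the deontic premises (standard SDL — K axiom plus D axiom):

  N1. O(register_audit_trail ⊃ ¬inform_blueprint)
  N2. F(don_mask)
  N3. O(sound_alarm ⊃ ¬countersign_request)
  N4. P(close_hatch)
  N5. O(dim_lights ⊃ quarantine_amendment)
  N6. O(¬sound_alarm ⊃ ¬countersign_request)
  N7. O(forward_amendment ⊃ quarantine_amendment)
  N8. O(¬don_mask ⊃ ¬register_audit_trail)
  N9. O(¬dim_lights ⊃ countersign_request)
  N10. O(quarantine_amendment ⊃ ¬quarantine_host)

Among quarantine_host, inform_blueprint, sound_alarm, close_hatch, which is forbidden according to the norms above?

By case analysis on ¬sound_alarm: premise 6 gives O(¬sound_alarm ⊃ ¬countersign_request) and premise 3 gives O(sound_alarm ⊃ ¬countersign_request), so O(¬countersign_request) either way.
Premise 9, O(¬dim_lights ⊃ countersign_request), contraposes to O(¬countersign_request ⊃ dim_lights); with O(¬countersign_request) we get O(dim_lights).
Applying K to premise 5 (O(dim_lights ⊃ quarantine_amendment)) and O(dim_lights) yields O(quarantine_amendment).
Premise 10 is O(quarantine_amendment ⊃ ¬quarantine_host); since O(quarantine_amendment), deontic closure gives O(¬quarantine_host).
So O(¬quarantine_host) holds, i.e. quarantine_host is forbidden. None of the other listed options is forbidden under the premises.

quarantine_host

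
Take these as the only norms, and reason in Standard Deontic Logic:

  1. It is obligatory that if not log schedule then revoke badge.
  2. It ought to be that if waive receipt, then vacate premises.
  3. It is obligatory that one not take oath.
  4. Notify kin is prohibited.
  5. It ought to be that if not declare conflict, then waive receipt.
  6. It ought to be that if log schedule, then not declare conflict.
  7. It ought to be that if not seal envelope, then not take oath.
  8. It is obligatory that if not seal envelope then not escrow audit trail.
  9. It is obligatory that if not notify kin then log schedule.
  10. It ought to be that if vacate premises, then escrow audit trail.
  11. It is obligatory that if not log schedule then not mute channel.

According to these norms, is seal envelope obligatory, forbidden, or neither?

Premise 4 is F(notify_kin), i.e. O(¬notify_kin).
With premise 9, O(¬notify_kin → log_schedule), the K-axiom yields O(log_schedule).
Applying K to premise 6 (O(log_schedule → ¬declare_conflict)) and O(log_schedule) yields O(¬declare_conflict).
Premise 5 is O(¬declare_conflict → waive_receipt); since O(¬declare_conflict), deontic closure gives O(waive_receipt).
Applying K to premise 2 (O(waive_receipt → vacate_premises)) and O(waive_receipt) yields O(vacate_premises).
Applying K to premise 10 (O(vacate_premises → escrow_audit_trail)) and O(vacate_premises) yields O(escrow_audit_trail).
Premise 8 is O(¬seal_envelope → ¬escrow_audit_trail); contrapositively O(escrow_audit_trail → seal_envelope). Since O(escrow_audit_trail) holds, K gives O(seal_envelope).
Premises 1, 3, 7, 11 do not contribute to this derivation.
Hence seal_envelope is obligatory.

Obligatory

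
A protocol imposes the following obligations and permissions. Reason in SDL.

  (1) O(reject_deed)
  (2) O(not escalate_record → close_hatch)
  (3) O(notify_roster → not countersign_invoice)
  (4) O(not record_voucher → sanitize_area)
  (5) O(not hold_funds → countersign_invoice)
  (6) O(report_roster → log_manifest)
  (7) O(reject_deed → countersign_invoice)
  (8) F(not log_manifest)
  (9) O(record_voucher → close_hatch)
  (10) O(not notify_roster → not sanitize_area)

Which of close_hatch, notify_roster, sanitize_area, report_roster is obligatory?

close_hatch

Premise 1 gives O(reject_deed).
From O(reject_deed) and premise 7, O(reject_deed → countersign_invoice), we obtain O(countersign_invoice).
Premise 3 is O(notify_roster → not countersign_invoice); contrapositively O(countersign_invoice → not notify_roster). Since O(countersign_invoice) holds, K gives O(not notify_roster).
With premise 10, O(not notify_roster → not sanitize_area), the K-axiom yields O(not sanitize_area).
Premise 4, O(not record_voucher → sanitize_area), contraposes to O(not sanitize_area → record_voucher); with O(not sanitize_area) we get O(record_voucher).
With premise 9, O(record_voucher → close_hatch), the K-axiom yields O(close_hatch).
So O(close_hatch) holds — close_hatch is obligatory. None of the other listed options is made obligatory by any chain of premises.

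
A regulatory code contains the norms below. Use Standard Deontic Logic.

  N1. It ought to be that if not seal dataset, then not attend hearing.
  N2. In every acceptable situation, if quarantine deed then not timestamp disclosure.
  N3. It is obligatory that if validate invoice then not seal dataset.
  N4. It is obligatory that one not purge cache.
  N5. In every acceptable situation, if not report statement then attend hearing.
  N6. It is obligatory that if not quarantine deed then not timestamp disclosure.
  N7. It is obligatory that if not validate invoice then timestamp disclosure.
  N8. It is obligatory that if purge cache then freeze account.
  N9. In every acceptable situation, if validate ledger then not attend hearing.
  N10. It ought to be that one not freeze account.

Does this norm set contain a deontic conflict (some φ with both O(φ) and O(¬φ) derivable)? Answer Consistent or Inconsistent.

Premise 8 is O(purge_cache → freeze_account), but O(purge_cache) is not derivable from the premises, so it does not yield O(freeze_account).
So O(freeze_account) is not derivable, and the apparent clash with O(¬freeze_account) does not arise.
A world satisfying every obligation exists (e.g. attend_hearing=false, freeze_account=false, purge_cache=false, quarantine_deed=false, report_statement=true, seal_dataset=false, timestamp_disclosure=false, validate_invoice=true, validate_ledger=false); no atom is both obligatory and forbidden, so the set is consistent.

Consistent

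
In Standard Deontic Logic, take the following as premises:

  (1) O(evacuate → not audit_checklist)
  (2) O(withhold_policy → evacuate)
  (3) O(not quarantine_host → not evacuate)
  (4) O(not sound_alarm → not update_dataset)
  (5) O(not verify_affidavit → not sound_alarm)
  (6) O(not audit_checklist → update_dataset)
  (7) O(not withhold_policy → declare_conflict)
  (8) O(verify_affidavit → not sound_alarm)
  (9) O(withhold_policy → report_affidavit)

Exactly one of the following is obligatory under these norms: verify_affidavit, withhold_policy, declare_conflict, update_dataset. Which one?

By case analysis on verify_affidavit: premise 8 gives O(verify_affidavit → not sound_alarm) and premise 5 gives O(not verify_affidavit → not sound_alarm), so O(not sound_alarm) either way.
Applying K to premise 4 (O(not sound_alarm → not update_dataset)) and O(not sound_alarm) yields O(not update_dataset).
Premise 6, O(not audit_checklist → update_dataset), contraposes to O(not update_dataset → audit_checklist); with O(not update_dataset) we get O(audit_checklist).
Premise 1, O(evacuate → not audit_checklist), contraposes to O(audit_checklist → not evacuate); with O(audit_checklist) we get O(not evacuate).
The contrapositive of premise 2 (O(withhold_policy → evacuate)) is O(not evacuate → not withhold_policy), and O(not evacuate) is already established, so O(not withhold_policy).
Premise 7 is O(not withhold_policy → declare_conflict); since O(not withhold_policy), deontic closure gives O(declare_conflict).
So O(declare_conflict) holds — declare_conflict is obligatory. None of the other listed options is made obligatory by any chain of premises.

declare_conflict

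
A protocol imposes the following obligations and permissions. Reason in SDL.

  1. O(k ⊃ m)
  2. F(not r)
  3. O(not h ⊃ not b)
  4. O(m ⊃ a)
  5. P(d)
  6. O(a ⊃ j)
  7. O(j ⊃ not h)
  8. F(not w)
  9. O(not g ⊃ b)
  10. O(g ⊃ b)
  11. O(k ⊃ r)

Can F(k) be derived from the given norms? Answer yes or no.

Premises 9 and 10 are O(not g ⊃ b) and O(g ⊃ b); every ideal world satisfies not g or g, so in either case b holds — hence O(b).
The contrapositive of premise 3 (O(not h ⊃ not b)) is O(b ⊃ h), and O(b) is already established, so O(h).
Premise 7, O(j ⊃ not h), contraposes to O(h ⊃ not j); with O(h) we get O(not j).
Premise 6 is O(a ⊃ j); contrapositively O(not j ⊃ not a). Since O(not j) holds, K gives O(not a).
Premise 4 is O(m ⊃ a); contrapositively O(not a ⊃ not m). Since O(not a) holds, K gives O(not m).
Premise 1, O(k ⊃ m), contraposes to O(not m ⊃ not k); with O(not m) we get O(not k).
Premises 2, 5, 8, 11 do not contribute to this derivation.
So O(not k) holds, i.e. F(k). The claim follows.

Yes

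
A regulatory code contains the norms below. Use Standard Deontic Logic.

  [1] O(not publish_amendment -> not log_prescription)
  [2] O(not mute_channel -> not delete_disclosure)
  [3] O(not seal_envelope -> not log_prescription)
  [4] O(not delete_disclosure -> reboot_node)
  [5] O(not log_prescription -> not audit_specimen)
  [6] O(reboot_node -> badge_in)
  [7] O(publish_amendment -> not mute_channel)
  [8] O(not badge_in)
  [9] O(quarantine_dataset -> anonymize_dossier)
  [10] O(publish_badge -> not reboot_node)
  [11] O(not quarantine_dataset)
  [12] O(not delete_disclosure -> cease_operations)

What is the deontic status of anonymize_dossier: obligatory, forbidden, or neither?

Neither

Premise 9 is O(quarantine_dataset -> anonymize_dossier), but O(quarantine_dataset) is not derivable from the premises, so it does not yield O(anonymize_dossier).
No premise or chain of K-axiom applications forces O(anonymize_dossier), and none forces O(not anonymize_dossier). So anonymize_dossier is neither obligatory nor forbidden under these norms.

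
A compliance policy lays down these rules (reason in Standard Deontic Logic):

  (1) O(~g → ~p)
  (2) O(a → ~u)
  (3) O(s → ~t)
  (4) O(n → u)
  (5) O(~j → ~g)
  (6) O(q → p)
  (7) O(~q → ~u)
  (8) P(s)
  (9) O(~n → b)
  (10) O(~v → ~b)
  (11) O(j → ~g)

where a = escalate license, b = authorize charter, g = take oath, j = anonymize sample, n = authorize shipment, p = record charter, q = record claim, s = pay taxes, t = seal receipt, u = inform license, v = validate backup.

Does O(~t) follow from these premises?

Premise 3 is O(s → ~t), but O(s) is not derivable from the premises (the permission P(s) asserts only ~O(~s), not O(s)), so it does not yield O(~t).
No other premise forces O(~t). An ideal world satisfying every premise can still have ~t false, so O(~t) is not derivable.

No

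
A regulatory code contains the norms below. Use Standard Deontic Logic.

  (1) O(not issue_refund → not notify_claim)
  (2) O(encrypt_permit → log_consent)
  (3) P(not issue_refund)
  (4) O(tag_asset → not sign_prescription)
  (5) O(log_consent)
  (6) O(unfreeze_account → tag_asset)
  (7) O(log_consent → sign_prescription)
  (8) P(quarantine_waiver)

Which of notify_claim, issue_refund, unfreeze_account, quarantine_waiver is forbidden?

unfreeze_account

Premise 5 states O(log_consent) outright.
Premise 7 is O(log_consent → sign_prescription); since O(log_consent), deontic closure gives O(sign_prescription).
Premise 4, O(tag_asset → not sign_prescription), contraposes to O(sign_prescription → not tag_asset); with O(sign_prescription) we get O(not tag_asset).
Premise 6, O(unfreeze_account → tag_asset), contraposes to O(not tag_asset → not unfreeze_account); with O(not tag_asset) we get O(not unfreeze_account).
So O(not unfreeze_account) holds, i.e. unfreeze_account is forbidden. None of the other listed options is forbidden under the premises.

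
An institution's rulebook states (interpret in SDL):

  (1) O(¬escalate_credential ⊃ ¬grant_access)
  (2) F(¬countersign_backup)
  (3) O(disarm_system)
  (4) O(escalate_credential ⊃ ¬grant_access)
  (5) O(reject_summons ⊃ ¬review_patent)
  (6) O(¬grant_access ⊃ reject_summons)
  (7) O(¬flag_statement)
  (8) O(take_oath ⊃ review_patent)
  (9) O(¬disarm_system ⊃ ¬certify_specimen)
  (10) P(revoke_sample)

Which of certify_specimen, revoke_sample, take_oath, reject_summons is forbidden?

Premises 1 and 4 are O(¬escalate_credential ⊃ ¬grant_access) and O(escalate_credential ⊃ ¬grant_access); every ideal world satisfies ¬escalate_credential or escalate_credential, so in either case ¬grant_access holds — hence O(¬grant_access).
Applying K to premise 6 (O(¬grant_access ⊃ reject_summons)) and O(¬grant_access) yields O(reject_summons).
Applying K to premise 5 (O(reject_summons ⊃ ¬review_patent)) and O(reject_summons) yields O(¬review_patent).
The contrapositive of premise 8 (O(take_oath ⊃ review_patent)) is O(¬review_patent ⊃ ¬take_oath), and O(¬review_patent) is already established, so O(¬take_oath).
So O(¬take_oath) holds, i.e. take_oath is forbidden. None of the other listed options is forbidden under the premises.

take_oath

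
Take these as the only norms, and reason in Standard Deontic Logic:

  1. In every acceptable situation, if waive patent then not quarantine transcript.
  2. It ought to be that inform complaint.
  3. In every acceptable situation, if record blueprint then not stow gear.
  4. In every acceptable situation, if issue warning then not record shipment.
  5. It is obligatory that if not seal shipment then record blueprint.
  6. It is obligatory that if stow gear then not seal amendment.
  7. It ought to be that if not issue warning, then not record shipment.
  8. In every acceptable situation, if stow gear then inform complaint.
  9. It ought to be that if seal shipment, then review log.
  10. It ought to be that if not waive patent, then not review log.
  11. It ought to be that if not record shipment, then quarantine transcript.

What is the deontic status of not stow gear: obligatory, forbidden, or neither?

By case analysis on issue_warning: premise 4 gives O(issue_warning → ¬record_shipment) and premise 7 gives O(¬issue_warning → ¬record_shipment), so O(¬record_shipment) either way.
With premise 11, O(¬record_shipment → quarantine_transcript), the K-axiom yields O(quarantine_transcript).
Premise 1 is O(waive_patent → ¬quarantine_transcript); contrapositively O(quarantine_transcript → ¬waive_patent). Since O(quarantine_transcript) holds, K gives O(¬waive_patent).
From O(¬waive_patent) and premise 10, O(¬waive_patent → ¬review_log), we obtain O(¬review_log).
The contrapositive of premise 9 (O(seal_shipment → review_log)) is O(¬review_log → ¬seal_shipment), and O(¬review_log) is already established, so O(¬seal_shipment).
Premise 5 is O(¬seal_shipment → record_blueprint); since O(¬seal_shipment), deontic closure gives O(record_blueprint).
Premise 3 is O(record_blueprint → ¬stow_gear); since O(record_blueprint), deontic closure gives O(¬stow_gear).
Premises 2, 6, 8 do not contribute to this derivation.
Hence ¬stow_gear is obligatory.

Obligatory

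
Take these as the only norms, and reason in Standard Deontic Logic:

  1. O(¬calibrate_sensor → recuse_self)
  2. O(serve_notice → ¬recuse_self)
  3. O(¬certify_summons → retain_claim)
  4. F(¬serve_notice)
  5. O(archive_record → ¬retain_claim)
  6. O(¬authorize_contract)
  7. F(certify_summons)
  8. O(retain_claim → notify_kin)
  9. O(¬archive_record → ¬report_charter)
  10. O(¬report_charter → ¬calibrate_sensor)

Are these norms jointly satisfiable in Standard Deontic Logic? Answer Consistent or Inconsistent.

F(¬serve_notice) at premise 4 means O(serve_notice).
Applying K to premise 2 (O(serve_notice → ¬recuse_self)) and O(serve_notice) yields O(¬recuse_self).
The contrapositive of premise 1 (O(¬calibrate_sensor → recuse_self)) is O(¬recuse_self → calibrate_sensor), and O(¬recuse_self) is already established, so O(calibrate_sensor).
Premise 10 is O(¬report_charter → ¬calibrate_sensor); contrapositively O(calibrate_sensor → report_charter). Since O(calibrate_sensor) holds, K gives O(report_charter).
The contrapositive of premise 9 (O(¬archive_record → ¬report_charter)) is O(report_charter → archive_record), and O(report_charter) is already established, so O(archive_record).
Premise 5 is O(archive_record → ¬retain_claim); since O(archive_record), deontic closure gives O(¬retain_claim).
Premise 3 is O(¬certify_summons → retain_claim); contrapositively O(¬retain_claim → certify_summons). Since O(¬retain_claim) holds, K gives O(certify_summons).
But premise 7, F(certify_summons), means O(¬certify_summons).
We now have both O(certify_summons) and O(¬certify_summons) — certify_summons is simultaneously obligatory and forbidden, violating the D-axiom.

Inconsistent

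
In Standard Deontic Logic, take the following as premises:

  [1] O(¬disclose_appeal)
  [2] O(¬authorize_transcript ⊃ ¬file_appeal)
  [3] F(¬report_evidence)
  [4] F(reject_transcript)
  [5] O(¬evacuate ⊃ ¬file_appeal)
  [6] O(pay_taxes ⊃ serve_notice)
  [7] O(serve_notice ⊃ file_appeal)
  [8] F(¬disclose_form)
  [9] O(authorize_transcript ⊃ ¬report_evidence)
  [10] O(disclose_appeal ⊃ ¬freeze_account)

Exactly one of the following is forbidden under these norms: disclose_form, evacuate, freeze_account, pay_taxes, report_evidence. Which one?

Premise 3 is F(¬report_evidence), i.e. O(report_evidence).
The contrapositive of premise 9 (O(authorize_transcript ⊃ ¬report_evidence)) is O(report_evidence ⊃ ¬authorize_transcript), and O(report_evidence) is already established, so O(¬authorize_transcript).
From O(¬authorize_transcript) and premise 2, O(¬authorize_transcript ⊃ ¬file_appeal), we obtain O(¬file_appeal).
Premise 7 is O(serve_notice ⊃ file_appeal); contrapositively O(¬file_appeal ⊃ ¬serve_notice). Since O(¬file_appeal) holds, K gives O(¬serve_notice).
The contrapositive of premise 6 (O(pay_taxes ⊃ serve_notice)) is O(¬serve_notice ⊃ ¬pay_taxes), and O(¬serve_notice) is already established, so O(¬pay_taxes).
So O(¬pay_taxes) holds, i.e. pay_taxes is forbidden. None of the other listed options is forbidden under the premises.

pay_taxes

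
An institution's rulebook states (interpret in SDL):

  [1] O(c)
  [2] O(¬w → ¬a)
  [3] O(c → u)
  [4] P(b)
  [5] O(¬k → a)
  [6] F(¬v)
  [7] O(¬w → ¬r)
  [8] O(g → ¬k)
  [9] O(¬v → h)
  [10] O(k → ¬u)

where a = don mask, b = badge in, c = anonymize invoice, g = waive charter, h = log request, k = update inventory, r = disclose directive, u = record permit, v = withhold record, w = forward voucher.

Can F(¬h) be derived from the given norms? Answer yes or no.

No

Premise 9 is O(¬v → h), but O(¬v) is not derivable from the premises, so it does not yield O(h).
No other premise forces O(h). An ideal world satisfying every premise can still have ¬h true, so F(¬h) is not derivable.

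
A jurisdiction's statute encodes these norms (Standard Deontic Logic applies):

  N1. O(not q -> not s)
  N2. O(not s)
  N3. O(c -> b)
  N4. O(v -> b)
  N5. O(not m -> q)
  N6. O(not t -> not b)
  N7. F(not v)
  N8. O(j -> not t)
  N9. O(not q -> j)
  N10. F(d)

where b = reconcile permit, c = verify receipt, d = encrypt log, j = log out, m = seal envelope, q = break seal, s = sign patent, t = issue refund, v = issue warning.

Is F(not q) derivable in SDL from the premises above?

Yes

Premise 7 is F(not v), i.e. O(v).
Applying K to premise 4 (O(v -> b)) and O(v) yields O(b).
Premise 6, O(not t -> not b), contraposes to O(b -> t); with O(b) we get O(t).
Premise 8 is O(j -> not t); contrapositively O(t -> not j). Since O(t) holds, K gives O(not j).
The contrapositive of premise 9 (O(not q -> j)) is O(not j -> q), and O(not j) is already established, so O(q).
Premises 1, 2, 3, 5, 10 do not contribute to this derivation.
So O(q) holds, i.e. F(not q). The claim follows.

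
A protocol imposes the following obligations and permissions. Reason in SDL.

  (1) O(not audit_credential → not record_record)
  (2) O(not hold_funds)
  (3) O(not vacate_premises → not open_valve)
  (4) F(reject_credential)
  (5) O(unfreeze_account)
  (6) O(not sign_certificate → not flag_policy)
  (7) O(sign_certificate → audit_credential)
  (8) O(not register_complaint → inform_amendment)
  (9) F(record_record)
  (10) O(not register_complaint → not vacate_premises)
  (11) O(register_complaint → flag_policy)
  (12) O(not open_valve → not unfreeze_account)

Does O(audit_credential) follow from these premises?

Premise 5 states O(unfreeze_account) outright.
The contrapositive of premise 12 (O(not open_valve → not unfreeze_account)) is O(unfreeze_account → open_valve), and O(unfreeze_account) is already established, so O(open_valve).
Premise 3, O(not vacate_premises → not open_valve), contraposes to O(open_valve → vacate_premises); with O(open_valve) we get O(vacate_premises).
Premise 10, O(not register_complaint → not vacate_premises), contraposes to O(vacate_premises → register_complaint); with O(vacate_premises) we get O(register_complaint).
Applying K to premise 11 (O(register_complaint → flag_policy)) and O(register_complaint) yields O(flag_policy).
Premise 6, O(not sign_certificate → not flag_policy), contraposes to O(flag_policy → sign_certificate); with O(flag_policy) we get O(sign_certificate).
From O(sign_certificate) and premise 7, O(sign_certificate → audit_credential), we obtain O(audit_credential).
Premises 1, 2, 4, 8, 9 do not contribute to this derivation.
So O(audit_credential) follows.

Yes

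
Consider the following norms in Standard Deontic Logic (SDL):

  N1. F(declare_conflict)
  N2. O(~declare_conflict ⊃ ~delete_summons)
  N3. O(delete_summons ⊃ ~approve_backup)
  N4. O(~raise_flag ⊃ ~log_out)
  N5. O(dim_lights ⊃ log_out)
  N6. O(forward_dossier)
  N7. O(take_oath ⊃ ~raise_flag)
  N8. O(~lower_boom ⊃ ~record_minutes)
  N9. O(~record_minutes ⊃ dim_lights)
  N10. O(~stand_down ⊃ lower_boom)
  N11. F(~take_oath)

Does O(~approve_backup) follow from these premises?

No

Premise 3 is O(delete_summons ⊃ ~approve_backup), but O(delete_summons) is not derivable from the premises, so it does not yield O(~approve_backup).
No other premise forces O(~approve_backup). An ideal world satisfying every premise can still have ~approve_backup false, so O(~approve_backup) is not derivable.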